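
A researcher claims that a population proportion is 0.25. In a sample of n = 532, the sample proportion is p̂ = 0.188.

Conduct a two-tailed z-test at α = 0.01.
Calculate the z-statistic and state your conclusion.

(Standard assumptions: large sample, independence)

H₀: p = 0.25, H₁: p ≠ 0.25
Standard error: SE = √(p₀(1-p₀)/n) = √(0.25×0.75/532) = 0.018773
z-statistic: z = (p̂ - p₀)/SE = (0.188 - 0.25)/0.018773 = -3.3026
Critical value: z_0.005 = ±2.576
p-value = 0.0010
Decision: reject H₀ at α = 0.01

Answer: z = -3.3026, reject H₀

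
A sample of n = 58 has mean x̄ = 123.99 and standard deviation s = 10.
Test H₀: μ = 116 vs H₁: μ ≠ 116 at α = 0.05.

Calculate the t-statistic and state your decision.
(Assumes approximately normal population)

Answer: t = 6.0848, reject H₀

Derivation:
df = n - 1 = 57
SE = s/√n = 10/√58 = 1.3131
t = (x̄ - μ₀)/SE = (123.99 - 116)/1.3131 = 6.0848
Critical value: t_{0.025,57} = ±2.002
p-value < 0.0001
Decision: reject H₀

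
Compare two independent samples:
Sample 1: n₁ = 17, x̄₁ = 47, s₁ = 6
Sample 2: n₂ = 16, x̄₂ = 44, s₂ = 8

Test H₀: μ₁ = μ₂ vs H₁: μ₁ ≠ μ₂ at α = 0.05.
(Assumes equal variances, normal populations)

Answer: t = 1.2236, fail to reject H₀

Derivation:
Pooled variance: s²_p = [16×6² + 15×8²]/(31) = 49.5484
s_p = 7.0391
SE = s_p×√(1/n₁ + 1/n₂) = 7.0391×√(1/17 + 1/16) = 2.4518
t = (x̄₁ - x̄₂)/SE = (47 - 44)/2.4518 = 1.2236
df = 31, t-critical = ±2.040
Decision: fail to reject H₀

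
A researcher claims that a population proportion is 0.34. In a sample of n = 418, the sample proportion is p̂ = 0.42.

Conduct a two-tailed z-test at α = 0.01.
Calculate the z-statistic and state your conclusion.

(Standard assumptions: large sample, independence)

Answer: z = 3.4527, reject H₀

Derivation:
H₀: p = 0.34, H₁: p ≠ 0.34
Standard error: SE = √(p₀(1-p₀)/n) = √(0.34×0.66/418) = 0.023170
z-statistic: z = (p̂ - p₀)/SE = (0.42 - 0.34)/0.023170 = 3.4527
Critical value: z_0.005 = ±2.576
p-value = 0.0006
Decision: reject H₀ at α = 0.01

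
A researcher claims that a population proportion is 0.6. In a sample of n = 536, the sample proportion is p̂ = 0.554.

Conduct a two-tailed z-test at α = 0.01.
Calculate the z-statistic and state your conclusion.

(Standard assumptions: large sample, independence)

H₀: p = 0.6, H₁: p ≠ 0.6
Standard error: SE = √(p₀(1-p₀)/n) = √(0.6×0.4/536) = 0.021160
z-statistic: z = (p̂ - p₀)/SE = (0.554 - 0.6)/0.021160 = -2.1739
Critical value: z_0.005 = ±2.576
p-value = 0.0297
Decision: fail to reject H₀ at α = 0.01

Answer: z = -2.1739, fail to reject H₀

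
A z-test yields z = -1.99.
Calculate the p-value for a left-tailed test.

Answer: p-value ≈ 0.0233

Derivation:
For z = -1.99:
p = P(Z < -1.99) = Φ(-1.99) = 0.0233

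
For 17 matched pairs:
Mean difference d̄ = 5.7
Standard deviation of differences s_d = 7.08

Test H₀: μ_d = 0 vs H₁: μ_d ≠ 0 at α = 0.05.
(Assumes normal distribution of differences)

Answer: t = 3.3194, reject H₀

Derivation:
df = n - 1 = 16
SE = s_d/√n = 7.08/√17 = 1.7172
t = d̄/SE = 5.7/1.7172 = 3.3194
Critical value: t_{0.025,16} = ±2.120
p-value ≈ 0.0043
Decision: reject H₀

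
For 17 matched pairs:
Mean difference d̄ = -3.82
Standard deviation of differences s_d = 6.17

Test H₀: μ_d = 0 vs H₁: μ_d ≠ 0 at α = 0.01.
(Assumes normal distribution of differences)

df = n - 1 = 16
SE = s_d/√n = 6.17/√17 = 1.4964
t = d̄/SE = -3.82/1.4964 = -2.5528
Critical value: t_{0.005,16} = ±2.921
p-value ≈ 0.0213
Decision: fail to reject H₀

Answer: t = -2.5528, fail to reject H₀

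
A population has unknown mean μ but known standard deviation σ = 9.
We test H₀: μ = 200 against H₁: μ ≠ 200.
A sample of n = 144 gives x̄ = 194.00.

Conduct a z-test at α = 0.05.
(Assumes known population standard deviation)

Standard error: SE = σ/√n = 9/√144 = 0.7500
z-statistic: z = (x̄ - μ₀)/SE = (194.00 - 200)/0.7500 = -8.0000
Critical value: ±1.960
p-value < 0.0001
Decision: reject H₀

Answer: z = -8.0000, reject H₀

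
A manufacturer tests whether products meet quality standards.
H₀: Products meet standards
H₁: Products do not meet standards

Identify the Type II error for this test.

Answer: Accepting products as meeting standards when they don't

Derivation:
Type I error (α): Rejecting H₀ when H₀ is true
Type II error (β): Failing to reject H₀ when H₁ is true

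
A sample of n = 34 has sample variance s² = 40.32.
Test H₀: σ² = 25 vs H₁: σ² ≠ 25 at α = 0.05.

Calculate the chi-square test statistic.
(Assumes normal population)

df = n - 1 = 33
χ² = (n-1)s²/σ₀² = 33×40.32/25 = 53.2224
Critical values: χ²_{0.975,33} = 19.047, χ²_{0.025,33} = 50.725
Rejection region: χ² < 19.047 or χ² > 50.725
Decision: reject H₀

Answer: χ² = 53.2224, reject H₀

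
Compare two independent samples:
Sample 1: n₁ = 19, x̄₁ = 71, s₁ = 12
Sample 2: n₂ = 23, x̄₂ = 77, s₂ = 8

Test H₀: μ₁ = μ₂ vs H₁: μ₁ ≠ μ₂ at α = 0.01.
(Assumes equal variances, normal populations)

Pooled variance: s²_p = [18×12² + 22×8²]/(40) = 100.0000
s_p = 10.0000
SE = s_p×√(1/n₁ + 1/n₂) = 10.0000×√(1/19 + 1/23) = 3.1002
t = (x̄₁ - x̄₂)/SE = (71 - 77)/3.1002 = -1.9354
df = 40, t-critical = ±2.704
Decision: fail to reject H₀

Answer: t = -1.9354, fail to reject H₀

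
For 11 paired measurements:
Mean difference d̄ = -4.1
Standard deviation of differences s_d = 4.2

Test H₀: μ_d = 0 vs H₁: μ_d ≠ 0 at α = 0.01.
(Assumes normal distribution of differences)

Answer: t = -3.2378, reject H₀

Derivation:
df = n - 1 = 10
SE = s_d/√n = 4.2/√11 = 1.2663
t = d̄/SE = -4.1/1.2663 = -3.2378
Critical value: t_{0.005,10} = ±3.169
p-value ≈ 0.0089
Decision: reject H₀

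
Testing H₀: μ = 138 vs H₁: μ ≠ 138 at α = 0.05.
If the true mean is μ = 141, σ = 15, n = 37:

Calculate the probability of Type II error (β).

Answer: β ≈ 0.7707

Derivation:
SE = σ/√n = 15/√37 = 2.4660
Critical values: μ₀ ± z_0.025×SE = 138 ± 1.960×2.4660
Acceptance region: (133.1666, 142.8334)
Under H₁ (μ = 141): z_high = (142.8334 - 141)/2.4660 = 0.7435, z_low = (133.1666 - 141)/2.4660 = -3.1766
β = P(not reject | H₁) = Φ(0.7435) - Φ(-3.1766) ≈ 0.7707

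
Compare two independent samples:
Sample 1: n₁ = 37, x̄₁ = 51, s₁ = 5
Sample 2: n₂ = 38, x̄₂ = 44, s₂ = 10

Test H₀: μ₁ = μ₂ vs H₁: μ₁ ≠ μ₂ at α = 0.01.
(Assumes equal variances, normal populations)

Pooled variance: s²_p = [36×5² + 37×10²]/(73) = 63.0137
s_p = 7.9381
SE = s_p×√(1/n₁ + 1/n₂) = 7.9381×√(1/37 + 1/38) = 1.8334
t = (x̄₁ - x̄₂)/SE = (51 - 44)/1.8334 = 3.8180
df = 73, t-critical = ±2.645
Decision: reject H₀

Answer: t = 3.8180, reject H₀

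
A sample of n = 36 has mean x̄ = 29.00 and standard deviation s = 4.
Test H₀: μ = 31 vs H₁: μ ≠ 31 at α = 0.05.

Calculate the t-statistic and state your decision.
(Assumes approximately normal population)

df = n - 1 = 35
SE = s/√n = 4/√36 = 0.6667
t = (x̄ - μ₀)/SE = (29.00 - 31)/0.6667 = -2.9999
Critical value: t_{0.025,35} = ±2.030
p-value ≈ 0.0050
Decision: reject H₀

Answer: t = -2.9999, reject H₀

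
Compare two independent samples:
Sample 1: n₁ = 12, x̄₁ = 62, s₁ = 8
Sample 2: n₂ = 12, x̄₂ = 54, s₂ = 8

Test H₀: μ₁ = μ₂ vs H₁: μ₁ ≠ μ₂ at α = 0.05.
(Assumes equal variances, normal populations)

Pooled variance: s²_p = [11×8² + 11×8²]/(22) = 64.0000
s_p = 8.0000
SE = s_p×√(1/n₁ + 1/n₂) = 8.0000×√(1/12 + 1/12) = 3.2660
t = (x̄₁ - x̄₂)/SE = (62 - 54)/3.2660 = 2.4495
df = 22, t-critical = ±2.074
Decision: reject H₀

Answer: t = 2.4495, reject H₀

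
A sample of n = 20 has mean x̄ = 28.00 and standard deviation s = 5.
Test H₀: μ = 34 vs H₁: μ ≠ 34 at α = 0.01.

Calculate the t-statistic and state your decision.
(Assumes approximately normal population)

df = n - 1 = 19
SE = s/√n = 5/√20 = 1.1180
t = (x̄ - μ₀)/SE = (28.00 - 34)/1.1180 = -5.3667
Critical value: t_{0.005,19} = ±2.861
p-value < 0.0001
Decision: reject H₀

Answer: t = -5.3667, reject H₀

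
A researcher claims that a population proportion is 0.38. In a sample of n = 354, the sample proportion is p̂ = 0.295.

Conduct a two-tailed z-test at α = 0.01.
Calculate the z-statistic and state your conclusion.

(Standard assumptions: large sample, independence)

Answer: z = -3.2948, reject H₀

Derivation:
H₀: p = 0.38, H₁: p ≠ 0.38
Standard error: SE = √(p₀(1-p₀)/n) = √(0.38×0.62/354) = 0.025798
z-statistic: z = (p̂ - p₀)/SE = (0.295 - 0.38)/0.025798 = -3.2948
Critical value: z_0.005 = ±2.576
p-value = 0.0010
Decision: reject H₀ at α = 0.01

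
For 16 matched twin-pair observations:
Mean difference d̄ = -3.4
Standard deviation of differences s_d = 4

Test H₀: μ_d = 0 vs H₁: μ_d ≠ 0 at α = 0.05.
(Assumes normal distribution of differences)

Answer: t = -3.4000, reject H₀

Derivation:
df = n - 1 = 15
SE = s_d/√n = 4/√16 = 1.0000
t = d̄/SE = -3.4/1.0000 = -3.4000
Critical value: t_{0.025,15} = ±2.131
p-value ≈ 0.0040
Decision: reject H₀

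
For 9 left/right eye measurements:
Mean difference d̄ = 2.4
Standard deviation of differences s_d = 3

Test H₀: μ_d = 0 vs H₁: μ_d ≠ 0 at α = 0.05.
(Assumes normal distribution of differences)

Answer: t = 2.4000, reject H₀

Derivation:
df = n - 1 = 8
SE = s_d/√n = 3/√9 = 1.0000
t = d̄/SE = 2.4/1.0000 = 2.4000
Critical value: t_{0.025,8} = ±2.306
p-value ≈ 0.0432
Decision: reject H₀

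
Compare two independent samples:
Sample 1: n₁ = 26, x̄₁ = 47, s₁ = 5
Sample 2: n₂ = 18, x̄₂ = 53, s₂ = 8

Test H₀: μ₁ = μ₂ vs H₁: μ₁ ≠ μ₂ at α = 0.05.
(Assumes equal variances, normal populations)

Answer: t = -3.0640, reject H₀

Derivation:
Pooled variance: s²_p = [25×5² + 17×8²]/(42) = 40.7857
s_p = 6.3864
SE = s_p×√(1/n₁ + 1/n₂) = 6.3864×√(1/26 + 1/18) = 1.9582
t = (x̄₁ - x̄₂)/SE = (47 - 53)/1.9582 = -3.0640
df = 42, t-critical = ±2.018
Decision: reject H₀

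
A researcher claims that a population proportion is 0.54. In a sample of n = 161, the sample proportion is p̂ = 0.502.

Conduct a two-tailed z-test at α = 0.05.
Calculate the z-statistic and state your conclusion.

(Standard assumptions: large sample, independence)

H₀: p = 0.54, H₁: p ≠ 0.54
Standard error: SE = √(p₀(1-p₀)/n) = √(0.54×0.46/161) = 0.039279
z-statistic: z = (p̂ - p₀)/SE = (0.502 - 0.54)/0.039279 = -0.9674
Critical value: z_0.025 = ±1.960
p-value = 0.3333
Decision: fail to reject H₀ at α = 0.05

Answer: z = -0.9674, fail to reject H₀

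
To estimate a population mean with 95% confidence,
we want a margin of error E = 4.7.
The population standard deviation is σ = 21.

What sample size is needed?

z_0.025 = 1.960
n = (z×σ/E)² = (1.960×21/4.7)²
n = 76.6929
Round up: n = 77

Answer: n = 77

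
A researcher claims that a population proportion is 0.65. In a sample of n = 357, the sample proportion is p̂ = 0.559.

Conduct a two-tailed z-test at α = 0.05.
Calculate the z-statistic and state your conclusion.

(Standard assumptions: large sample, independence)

Answer: z = -3.6048, reject H₀

Derivation:
H₀: p = 0.65, H₁: p ≠ 0.65
Standard error: SE = √(p₀(1-p₀)/n) = √(0.65×0.35/357) = 0.025244
z-statistic: z = (p̂ - p₀)/SE = (0.559 - 0.65)/0.025244 = -3.6048
Critical value: z_0.025 = ±1.960
p-value = 0.0003
Decision: reject H₀ at α = 0.05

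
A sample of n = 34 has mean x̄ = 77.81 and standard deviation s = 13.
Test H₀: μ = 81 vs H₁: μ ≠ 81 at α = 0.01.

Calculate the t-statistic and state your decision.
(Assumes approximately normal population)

Answer: t = -1.4308, fail to reject H₀

Derivation:
df = n - 1 = 33
SE = s/√n = 13/√34 = 2.2295
t = (x̄ - μ₀)/SE = (77.81 - 81)/2.2295 = -1.4308
Critical value: t_{0.005,33} = ±2.733
p-value ≈ 0.1619
Decision: fail to reject H₀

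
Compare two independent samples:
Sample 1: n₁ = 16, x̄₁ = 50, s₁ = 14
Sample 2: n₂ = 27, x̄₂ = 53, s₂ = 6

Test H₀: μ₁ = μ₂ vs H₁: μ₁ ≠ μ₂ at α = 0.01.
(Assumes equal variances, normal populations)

Pooled variance: s²_p = [15×14² + 26×6²]/(41) = 94.5366
s_p = 9.7230
SE = s_p×√(1/n₁ + 1/n₂) = 9.7230×√(1/16 + 1/27) = 3.0676
t = (x̄₁ - x̄₂)/SE = (50 - 53)/3.0676 = -0.9780
df = 41, t-critical = ±2.701
Decision: fail to reject H₀

Answer: t = -0.9780, fail to reject H₀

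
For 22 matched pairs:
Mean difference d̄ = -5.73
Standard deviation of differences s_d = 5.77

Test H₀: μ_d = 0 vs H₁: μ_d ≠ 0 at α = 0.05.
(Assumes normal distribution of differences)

df = n - 1 = 21
SE = s_d/√n = 5.77/√22 = 1.2302
t = d̄/SE = -5.73/1.2302 = -4.6578
Critical value: t_{0.025,21} = ±2.080
p-value ≈ 0.0001
Decision: reject H₀

Answer: t = -4.6578, reject H₀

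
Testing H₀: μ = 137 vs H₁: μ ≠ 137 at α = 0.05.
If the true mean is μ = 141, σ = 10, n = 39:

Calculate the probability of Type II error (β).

SE = σ/√n = 10/√39 = 1.6013
Critical values: μ₀ ± z_0.025×SE = 137 ± 1.960×1.6013
Acceptance region: (133.8615, 140.1385)
Under H₁ (μ = 141): z_high = (140.1385 - 141)/1.6013 = -0.5380, z_low = (133.8615 - 141)/1.6013 = -4.4579
β = P(not reject | H₁) = Φ(-0.5380) - Φ(-4.4579) ≈ 0.2953

Answer: β ≈ 0.2953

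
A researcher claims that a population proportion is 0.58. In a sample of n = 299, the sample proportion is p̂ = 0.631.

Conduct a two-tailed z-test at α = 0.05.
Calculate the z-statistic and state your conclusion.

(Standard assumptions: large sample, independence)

Answer: z = 1.7868, fail to reject H₀

Derivation:
H₀: p = 0.58, H₁: p ≠ 0.58
Standard error: SE = √(p₀(1-p₀)/n) = √(0.58×0.42/299) = 0.028543
z-statistic: z = (p̂ - p₀)/SE = (0.631 - 0.58)/0.028543 = 1.7868
Critical value: z_0.025 = ±1.960
p-value = 0.0740
Decision: fail to reject H₀ at α = 0.05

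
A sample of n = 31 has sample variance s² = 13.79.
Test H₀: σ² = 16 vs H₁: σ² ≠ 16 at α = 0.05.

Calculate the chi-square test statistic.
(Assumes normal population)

Answer: χ² = 25.8562, fail to reject H₀

Derivation:
df = n - 1 = 30
χ² = (n-1)s²/σ₀² = 30×13.79/16 = 25.8562
Critical values: χ²_{0.975,30} = 16.791, χ²_{0.025,30} = 46.979
Rejection region: χ² < 16.791 or χ² > 46.979
Decision: fail to reject H₀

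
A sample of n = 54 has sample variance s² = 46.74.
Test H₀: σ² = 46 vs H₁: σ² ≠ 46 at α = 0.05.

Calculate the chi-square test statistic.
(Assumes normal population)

Answer: χ² = 53.8526, fail to reject H₀

Derivation:
df = n - 1 = 53
χ² = (n-1)s²/σ₀² = 53×46.74/46 = 53.8526
Critical values: χ²_{0.975,53} = 34.776, χ²_{0.025,53} = 75.002
Rejection region: χ² < 34.776 or χ² > 75.002
Decision: fail to reject H₀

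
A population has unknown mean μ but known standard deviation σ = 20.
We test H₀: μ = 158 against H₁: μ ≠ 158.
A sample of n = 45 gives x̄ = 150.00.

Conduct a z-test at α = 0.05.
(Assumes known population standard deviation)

Answer: z = -2.6833, reject H₀

Derivation:
Standard error: SE = σ/√n = 20/√45 = 2.9814
z-statistic: z = (x̄ - μ₀)/SE = (150.00 - 158)/2.9814 = -2.6833
Critical value: ±1.960
p-value = 0.0073
Decision: reject H₀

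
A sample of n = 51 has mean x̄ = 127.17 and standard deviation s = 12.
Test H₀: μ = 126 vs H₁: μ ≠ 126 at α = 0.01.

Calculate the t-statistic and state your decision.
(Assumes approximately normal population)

df = n - 1 = 50
SE = s/√n = 12/√51 = 1.6803
t = (x̄ - μ₀)/SE = (127.17 - 126)/1.6803 = 0.6963
Critical value: t_{0.005,50} = ±2.678
p-value ≈ 0.4895
Decision: fail to reject H₀

Answer: t = 0.6963, fail to reject H₀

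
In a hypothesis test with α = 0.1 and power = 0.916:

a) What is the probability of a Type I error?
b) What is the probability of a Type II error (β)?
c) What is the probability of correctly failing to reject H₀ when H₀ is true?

Answer: a) 0.1, b) 0.084, c) 0.9

Derivation:
a) Type I error probability = α = 0.1
b) Power = P(reject H₀ | H₁ true) = 1 - β = 0.916, so Type II error probability = β = 1 - Power = 0.084
c) P(fail to reject H₀ | H₀ true) = 1 - α = 0.9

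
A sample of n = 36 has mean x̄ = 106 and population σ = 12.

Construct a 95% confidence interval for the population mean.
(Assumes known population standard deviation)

Confidence level: 95%, α = 0.05
z_0.025 = 1.960
SE = σ/√n = 12/√36 = 2.0000
Margin of error = 1.960 × 2.0000 = 3.9200
CI: x̄ ± margin = 106 ± 3.9200
CI: (102.0800, 109.9200)

Answer: (102.0800, 109.9200)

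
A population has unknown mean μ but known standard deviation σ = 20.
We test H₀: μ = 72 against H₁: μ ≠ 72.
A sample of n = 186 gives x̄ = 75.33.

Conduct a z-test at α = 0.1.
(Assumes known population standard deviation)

Answer: z = 2.2707, reject H₀

Derivation:
Standard error: SE = σ/√n = 20/√186 = 1.4665
z-statistic: z = (x̄ - μ₀)/SE = (75.33 - 72)/1.4665 = 2.2707
Critical value: ±1.645
p-value = 0.0232
Decision: reject H₀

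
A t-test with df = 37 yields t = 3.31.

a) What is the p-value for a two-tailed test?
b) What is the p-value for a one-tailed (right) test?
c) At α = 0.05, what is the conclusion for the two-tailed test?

Using t-distribution with df = 37:
a) Two-tailed: p = 2×P(T > 3.31) = 0.0021
b) One-tailed: p = P(T > 3.31) = 0.0010
c) 0.0021 < 0.05, reject H₀

Answer: a) 0.0021, b) 0.0010, c) reject H₀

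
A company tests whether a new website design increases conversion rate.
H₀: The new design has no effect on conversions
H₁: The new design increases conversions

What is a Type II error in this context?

Type I error (α): Rejecting H₀ when H₀ is true
Type II error (β): Failing to reject H₀ when H₁ is true

Answer: Keeping the old design when the new one would have increased conversions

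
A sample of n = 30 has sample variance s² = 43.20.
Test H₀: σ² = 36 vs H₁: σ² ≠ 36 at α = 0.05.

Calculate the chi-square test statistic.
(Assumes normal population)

Answer: χ² = 34.8000, fail to reject H₀

Derivation:
df = n - 1 = 29
χ² = (n-1)s²/σ₀² = 29×43.20/36 = 34.8000
Critical values: χ²_{0.975,29} = 16.047, χ²_{0.025,29} = 45.722
Rejection region: χ² < 16.047 or χ² > 45.722
Decision: fail to reject H₀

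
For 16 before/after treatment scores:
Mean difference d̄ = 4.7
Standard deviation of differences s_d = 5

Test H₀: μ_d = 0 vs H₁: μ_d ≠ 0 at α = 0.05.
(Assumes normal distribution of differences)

Answer: t = 3.7600, reject H₀

Derivation:
df = n - 1 = 15
SE = s_d/√n = 5/√16 = 1.2500
t = d̄/SE = 4.7/1.2500 = 3.7600
Critical value: t_{0.025,15} = ±2.131
p-value ≈ 0.0019
Decision: reject H₀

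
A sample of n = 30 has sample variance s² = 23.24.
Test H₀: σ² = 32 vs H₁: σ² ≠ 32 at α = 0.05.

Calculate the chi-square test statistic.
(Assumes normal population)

df = n - 1 = 29
χ² = (n-1)s²/σ₀² = 29×23.24/32 = 21.0612
Critical values: χ²_{0.975,29} = 16.047, χ²_{0.025,29} = 45.722
Rejection region: χ² < 16.047 or χ² > 45.722
Decision: fail to reject H₀

Answer: χ² = 21.0612, fail to reject H₀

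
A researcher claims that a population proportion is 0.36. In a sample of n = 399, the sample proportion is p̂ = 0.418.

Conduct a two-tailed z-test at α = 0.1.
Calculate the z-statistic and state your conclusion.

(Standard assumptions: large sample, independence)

Answer: z = 2.4136, reject H₀

Derivation:
H₀: p = 0.36, H₁: p ≠ 0.36
Standard error: SE = √(p₀(1-p₀)/n) = √(0.36×0.64/399) = 0.024030
z-statistic: z = (p̂ - p₀)/SE = (0.418 - 0.36)/0.024030 = 2.4136
Critical value: z_0.05 = ±1.645
p-value = 0.0158
Decision: reject H₀ at α = 0.1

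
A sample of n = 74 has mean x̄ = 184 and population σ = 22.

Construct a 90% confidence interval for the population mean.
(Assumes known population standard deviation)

Confidence level: 90%, α = 0.1
z_0.05 = 1.645
SE = σ/√n = 22/√74 = 2.5574
Margin of error = 1.645 × 2.5574 = 4.2069
CI: x̄ ± margin = 184 ± 4.2069
CI: (179.7931, 188.2069)

Answer: (179.7931, 188.2069)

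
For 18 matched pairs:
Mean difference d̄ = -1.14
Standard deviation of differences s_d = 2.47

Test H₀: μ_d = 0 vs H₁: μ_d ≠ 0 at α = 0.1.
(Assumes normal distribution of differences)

df = n - 1 = 17
SE = s_d/√n = 2.47/√18 = 0.5822
t = d̄/SE = -1.14/0.5822 = -1.9581
Critical value: t_{0.05,17} = ±1.740
p-value ≈ 0.0668
Decision: reject H₀

Answer: t = -1.9581, reject H₀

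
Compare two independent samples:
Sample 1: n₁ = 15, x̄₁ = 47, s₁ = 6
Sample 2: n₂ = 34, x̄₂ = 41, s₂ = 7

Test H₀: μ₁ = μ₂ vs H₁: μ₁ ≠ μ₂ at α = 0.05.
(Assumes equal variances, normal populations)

Answer: t = 2.8814, reject H₀

Derivation:
Pooled variance: s²_p = [14×6² + 33×7²]/(47) = 45.1277
s_p = 6.7177
SE = s_p×√(1/n₁ + 1/n₂) = 6.7177×√(1/15 + 1/34) = 2.0823
t = (x̄₁ - x̄₂)/SE = (47 - 41)/2.0823 = 2.8814
df = 47, t-critical = ±2.012
Decision: reject H₀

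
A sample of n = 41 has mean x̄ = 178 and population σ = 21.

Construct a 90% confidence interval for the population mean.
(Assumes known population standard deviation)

Answer: (172.6051, 183.3949)

Derivation:
Confidence level: 90%, α = 0.1
z_0.05 = 1.645
SE = σ/√n = 21/√41 = 3.2796
Margin of error = 1.645 × 3.2796 = 5.3949
CI: x̄ ± margin = 178 ± 5.3949
CI: (172.6051, 183.3949)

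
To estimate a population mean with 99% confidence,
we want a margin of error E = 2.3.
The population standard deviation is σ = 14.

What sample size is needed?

Answer: n = 246

Derivation:
z_0.005 = 2.576
n = (z×σ/E)² = (2.576×14/2.3)²
n = 245.8624
Round up: n = 246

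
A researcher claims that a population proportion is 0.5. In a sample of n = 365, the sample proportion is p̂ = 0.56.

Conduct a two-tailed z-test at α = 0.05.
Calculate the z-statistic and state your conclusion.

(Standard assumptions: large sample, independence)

Answer: z = 2.2926, reject H₀

Derivation:
H₀: p = 0.5, H₁: p ≠ 0.5
Standard error: SE = √(p₀(1-p₀)/n) = √(0.5×0.5/365) = 0.026171
z-statistic: z = (p̂ - p₀)/SE = (0.56 - 0.5)/0.026171 = 2.2926
Critical value: z_0.025 = ±1.960
p-value = 0.0219
Decision: reject H₀ at α = 0.05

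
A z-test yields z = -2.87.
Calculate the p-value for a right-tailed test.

Answer: p-value ≈ 0.9979

Derivation:
For z = -2.87:
p = P(Z > -2.87) = 1 - Φ(-2.87) = 0.9979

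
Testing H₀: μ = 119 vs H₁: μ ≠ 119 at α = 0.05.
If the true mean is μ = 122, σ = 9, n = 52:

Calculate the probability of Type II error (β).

SE = σ/√n = 9/√52 = 1.2481
Critical values: μ₀ ± z_0.025×SE = 119 ± 1.960×1.2481
Acceptance region: (116.5537, 121.4463)
Under H₁ (μ = 122): z_high = (121.4463 - 122)/1.2481 = -0.4436, z_low = (116.5537 - 122)/1.2481 = -4.3637
β = P(not reject | H₁) = Φ(-0.4436) - Φ(-4.3637) ≈ 0.3287

Answer: β ≈ 0.3287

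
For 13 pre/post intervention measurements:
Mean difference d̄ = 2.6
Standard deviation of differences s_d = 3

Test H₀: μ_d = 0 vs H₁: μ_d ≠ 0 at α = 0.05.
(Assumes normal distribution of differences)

Answer: t = 3.1246, reject H₀

Derivation:
df = n - 1 = 12
SE = s_d/√n = 3/√13 = 0.8321
t = d̄/SE = 2.6/0.8321 = 3.1246
Critical value: t_{0.025,12} = ±2.179
p-value ≈ 0.0088
Decision: reject H₀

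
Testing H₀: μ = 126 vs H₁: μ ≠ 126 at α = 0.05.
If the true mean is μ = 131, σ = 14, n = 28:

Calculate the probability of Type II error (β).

Answer: β ≈ 0.5279

Derivation:
SE = σ/√n = 14/√28 = 2.6458
Critical values: μ₀ ± z_0.025×SE = 126 ± 1.960×2.6458
Acceptance region: (120.8142, 131.1858)
Under H₁ (μ = 131): z_high = (131.1858 - 131)/2.6458 = 0.0702, z_low = (120.8142 - 131)/2.6458 = -3.8498
β = P(not reject | H₁) = Φ(0.0702) - Φ(-3.8498) ≈ 0.5279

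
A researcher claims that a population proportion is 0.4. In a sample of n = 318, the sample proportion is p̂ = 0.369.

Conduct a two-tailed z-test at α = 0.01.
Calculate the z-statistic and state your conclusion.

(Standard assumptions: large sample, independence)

Answer: z = -1.1284, fail to reject H₀

Derivation:
H₀: p = 0.4, H₁: p ≠ 0.4
Standard error: SE = √(p₀(1-p₀)/n) = √(0.4×0.6/318) = 0.027472
z-statistic: z = (p̂ - p₀)/SE = (0.369 - 0.4)/0.027472 = -1.1284
Critical value: z_0.005 = ±2.576
p-value = 0.2592
Decision: fail to reject H₀ at α = 0.01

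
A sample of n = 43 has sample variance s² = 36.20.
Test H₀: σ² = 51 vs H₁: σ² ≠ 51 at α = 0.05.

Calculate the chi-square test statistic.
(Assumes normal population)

Answer: χ² = 29.8118, fail to reject H₀

Derivation:
df = n - 1 = 42
χ² = (n-1)s²/σ₀² = 42×36.20/51 = 29.8118
Critical values: χ²_{0.975,42} = 25.999, χ²_{0.025,42} = 61.777
Rejection region: χ² < 25.999 or χ² > 61.777
Decision: fail to reject H₀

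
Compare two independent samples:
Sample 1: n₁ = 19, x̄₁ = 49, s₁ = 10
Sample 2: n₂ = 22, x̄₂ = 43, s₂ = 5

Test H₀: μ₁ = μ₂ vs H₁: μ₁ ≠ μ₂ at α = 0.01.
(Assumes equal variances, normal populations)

Pooled variance: s²_p = [18×10² + 21×5²]/(39) = 59.6154
s_p = 7.7211
SE = s_p×√(1/n₁ + 1/n₂) = 7.7211×√(1/19 + 1/22) = 2.4181
t = (x̄₁ - x̄₂)/SE = (49 - 43)/2.4181 = 2.4813
df = 39, t-critical = ±2.708
Decision: fail to reject H₀

Answer: t = 2.4813, fail to reject H₀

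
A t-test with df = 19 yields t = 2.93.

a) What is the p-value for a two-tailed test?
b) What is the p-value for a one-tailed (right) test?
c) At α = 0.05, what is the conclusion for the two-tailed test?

Using t-distribution with df = 19:
a) Two-tailed: p = 2×P(T > 2.93) = 0.0086
b) One-tailed: p = P(T > 2.93) = 0.0043
c) 0.0086 < 0.05, reject H₀

Answer: a) 0.0086, b) 0.0043, c) reject H₀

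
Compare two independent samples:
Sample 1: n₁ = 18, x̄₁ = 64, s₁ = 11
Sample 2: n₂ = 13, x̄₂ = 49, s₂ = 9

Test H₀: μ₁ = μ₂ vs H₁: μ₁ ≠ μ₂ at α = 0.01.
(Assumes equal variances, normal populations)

Answer: t = 4.0325, reject H₀

Derivation:
Pooled variance: s²_p = [17×11² + 12×9²]/(29) = 104.4483
s_p = 10.2200
SE = s_p×√(1/n₁ + 1/n₂) = 10.2200×√(1/18 + 1/13) = 3.7198
t = (x̄₁ - x̄₂)/SE = (64 - 49)/3.7198 = 4.0325
df = 29, t-critical = ±2.756
Decision: reject H₀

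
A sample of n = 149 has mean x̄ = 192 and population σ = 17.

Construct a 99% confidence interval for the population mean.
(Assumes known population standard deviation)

Answer: (188.4124, 195.5876)

Derivation:
Confidence level: 99%, α = 0.01
z_0.005 = 2.576
SE = σ/√n = 17/√149 = 1.3927
Margin of error = 2.576 × 1.3927 = 3.5876
CI: x̄ ± margin = 192 ± 3.5876
CI: (188.4124, 195.5876)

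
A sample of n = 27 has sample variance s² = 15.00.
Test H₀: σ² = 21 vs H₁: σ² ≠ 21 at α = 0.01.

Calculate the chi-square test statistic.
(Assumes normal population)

Answer: χ² = 18.5714, fail to reject H₀

Derivation:
df = n - 1 = 26
χ² = (n-1)s²/σ₀² = 26×15.00/21 = 18.5714
Critical values: χ²_{0.995,26} = 11.160, χ²_{0.005,26} = 48.290
Rejection region: χ² < 11.160 or χ² > 48.290
Decision: fail to reject H₀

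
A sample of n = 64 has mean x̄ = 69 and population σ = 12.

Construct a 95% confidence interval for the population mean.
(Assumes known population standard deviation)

Confidence level: 95%, α = 0.05
z_0.025 = 1.960
SE = σ/√n = 12/√64 = 1.5000
Margin of error = 1.960 × 1.5000 = 2.9400
CI: x̄ ± margin = 69 ± 2.9400
CI: (66.0600, 71.9400)

Answer: (66.0600, 71.9400)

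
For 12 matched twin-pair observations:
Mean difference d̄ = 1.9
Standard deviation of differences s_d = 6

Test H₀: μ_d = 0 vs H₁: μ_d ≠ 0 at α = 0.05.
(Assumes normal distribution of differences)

Answer: t = 1.0969, fail to reject H₀

Derivation:
df = n - 1 = 11
SE = s_d/√n = 6/√12 = 1.7321
t = d̄/SE = 1.9/1.7321 = 1.0969
Critical value: t_{0.025,11} = ±2.201
p-value ≈ 0.2961
Decision: fail to reject H₀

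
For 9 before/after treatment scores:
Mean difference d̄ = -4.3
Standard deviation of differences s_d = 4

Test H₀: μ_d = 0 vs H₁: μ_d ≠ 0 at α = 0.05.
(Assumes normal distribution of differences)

Answer: t = -3.2251, reject H₀

Derivation:
df = n - 1 = 8
SE = s_d/√n = 4/√9 = 1.3333
t = d̄/SE = -4.3/1.3333 = -3.2251
Critical value: t_{0.025,8} = ±2.306
p-value ≈ 0.0121
Decision: reject H₀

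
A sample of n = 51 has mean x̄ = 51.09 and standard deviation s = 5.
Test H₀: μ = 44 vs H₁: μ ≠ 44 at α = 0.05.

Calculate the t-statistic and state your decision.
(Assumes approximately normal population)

df = n - 1 = 50
SE = s/√n = 5/√51 = 0.7001
t = (x̄ - μ₀)/SE = (51.09 - 44)/0.7001 = 10.1271
Critical value: t_{0.025,50} = ±2.009
p-value < 0.0001
Decision: reject H₀

Answer: t = 10.1271, reject H₀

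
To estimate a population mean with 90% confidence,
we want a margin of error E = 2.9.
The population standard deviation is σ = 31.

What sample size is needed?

z_0.05 = 1.645
n = (z×σ/E)² = (1.645×31/2.9)²
n = 309.2140
Round up: n = 310

Answer: n = 310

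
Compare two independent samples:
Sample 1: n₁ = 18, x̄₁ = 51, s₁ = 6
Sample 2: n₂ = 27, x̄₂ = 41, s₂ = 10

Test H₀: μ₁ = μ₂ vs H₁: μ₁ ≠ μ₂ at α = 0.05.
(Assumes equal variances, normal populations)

Answer: t = 3.8024, reject H₀

Derivation:
Pooled variance: s²_p = [17×6² + 26×10²]/(43) = 74.6977
s_p = 8.6428
SE = s_p×√(1/n₁ + 1/n₂) = 8.6428×√(1/18 + 1/27) = 2.6299
t = (x̄₁ - x̄₂)/SE = (51 - 41)/2.6299 = 3.8024
df = 43, t-critical = ±2.017
Decision: reject H₀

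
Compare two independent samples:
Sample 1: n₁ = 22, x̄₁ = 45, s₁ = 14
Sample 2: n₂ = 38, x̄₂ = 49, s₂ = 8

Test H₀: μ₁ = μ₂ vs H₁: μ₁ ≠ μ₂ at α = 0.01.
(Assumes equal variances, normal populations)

Pooled variance: s²_p = [21×14² + 37×8²]/(58) = 111.7931
s_p = 10.5732
SE = s_p×√(1/n₁ + 1/n₂) = 10.5732×√(1/22 + 1/38) = 2.8326
t = (x̄₁ - x̄₂)/SE = (45 - 49)/2.8326 = -1.4121
df = 58, t-critical = ±2.663
Decision: fail to reject H₀

Answer: t = -1.4121, fail to reject H₀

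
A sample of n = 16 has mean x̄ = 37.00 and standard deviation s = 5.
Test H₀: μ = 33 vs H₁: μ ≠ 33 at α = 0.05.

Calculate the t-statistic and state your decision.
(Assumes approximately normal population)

df = n - 1 = 15
SE = s/√n = 5/√16 = 1.2500
t = (x̄ - μ₀)/SE = (37.00 - 33)/1.2500 = 3.2000
Critical value: t_{0.025,15} = ±2.131
p-value ≈ 0.0060
Decision: reject H₀

Answer: t = 3.2000, reject H₀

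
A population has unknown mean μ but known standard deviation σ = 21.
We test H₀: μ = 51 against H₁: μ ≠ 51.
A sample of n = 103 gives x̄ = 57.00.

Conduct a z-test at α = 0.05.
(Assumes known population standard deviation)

Answer: z = 2.8997, reject H₀

Derivation:
Standard error: SE = σ/√n = 21/√103 = 2.0692
z-statistic: z = (x̄ - μ₀)/SE = (57.00 - 51)/2.0692 = 2.8997
Critical value: ±1.960
p-value = 0.0037
Decision: reject H₀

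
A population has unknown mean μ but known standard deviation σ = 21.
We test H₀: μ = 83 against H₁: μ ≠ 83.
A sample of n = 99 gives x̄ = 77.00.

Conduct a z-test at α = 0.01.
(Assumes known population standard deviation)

Answer: z = -2.8428, reject H₀

Derivation:
Standard error: SE = σ/√n = 21/√99 = 2.1106
z-statistic: z = (x̄ - μ₀)/SE = (77.00 - 83)/2.1106 = -2.8428
Critical value: ±2.576
p-value = 0.0045
Decision: reject H₀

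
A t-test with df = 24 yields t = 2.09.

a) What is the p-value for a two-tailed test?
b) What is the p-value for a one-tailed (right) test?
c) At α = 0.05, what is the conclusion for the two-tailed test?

Answer: a) 0.0474, b) 0.0237, c) reject H₀

Derivation:
Using t-distribution with df = 24:
a) Two-tailed: p = 2×P(T > 2.09) = 0.0474
b) One-tailed: p = P(T > 2.09) = 0.0237
c) 0.0474 < 0.05, reject H₀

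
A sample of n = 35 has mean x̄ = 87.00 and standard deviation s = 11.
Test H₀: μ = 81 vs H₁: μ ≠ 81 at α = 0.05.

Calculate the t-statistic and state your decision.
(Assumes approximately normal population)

df = n - 1 = 34
SE = s/√n = 11/√35 = 1.8593
t = (x̄ - μ₀)/SE = (87.00 - 81)/1.8593 = 3.2270
Critical value: t_{0.025,34} = ±2.032
p-value ≈ 0.0028
Decision: reject H₀

Answer: t = 3.2270, reject H₀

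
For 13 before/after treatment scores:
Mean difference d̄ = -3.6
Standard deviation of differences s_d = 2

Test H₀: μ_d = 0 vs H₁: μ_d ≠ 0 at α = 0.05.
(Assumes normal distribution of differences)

Answer: t = -6.4900, reject H₀

Derivation:
df = n - 1 = 12
SE = s_d/√n = 2/√13 = 0.5547
t = d̄/SE = -3.6/0.5547 = -6.4900
Critical value: t_{0.025,12} = ±2.179
p-value < 0.0001
Decision: reject H₀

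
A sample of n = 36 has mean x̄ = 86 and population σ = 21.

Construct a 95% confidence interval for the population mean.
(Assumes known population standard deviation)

Confidence level: 95%, α = 0.05
z_0.025 = 1.960
SE = σ/√n = 21/√36 = 3.5000
Margin of error = 1.960 × 3.5000 = 6.8600
CI: x̄ ± margin = 86 ± 6.8600
CI: (79.1400, 92.8600)

Answer: (79.1400, 92.8600)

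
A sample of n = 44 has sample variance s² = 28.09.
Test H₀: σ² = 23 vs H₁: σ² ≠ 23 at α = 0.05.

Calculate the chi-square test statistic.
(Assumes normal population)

Answer: χ² = 52.5161, fail to reject H₀

Derivation:
df = n - 1 = 43
χ² = (n-1)s²/σ₀² = 43×28.09/23 = 52.5161
Critical values: χ²_{0.975,43} = 26.785, χ²_{0.025,43} = 62.990
Rejection region: χ² < 26.785 or χ² > 62.990
Decision: fail to reject H₀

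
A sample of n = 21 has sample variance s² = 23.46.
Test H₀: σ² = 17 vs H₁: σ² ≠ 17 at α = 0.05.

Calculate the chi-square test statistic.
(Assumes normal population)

Answer: χ² = 27.6000, fail to reject H₀

Derivation:
df = n - 1 = 20
χ² = (n-1)s²/σ₀² = 20×23.46/17 = 27.6000
Critical values: χ²_{0.975,20} = 9.591, χ²_{0.025,20} = 34.170
Rejection region: χ² < 9.591 or χ² > 34.170
Decision: fail to reject H₀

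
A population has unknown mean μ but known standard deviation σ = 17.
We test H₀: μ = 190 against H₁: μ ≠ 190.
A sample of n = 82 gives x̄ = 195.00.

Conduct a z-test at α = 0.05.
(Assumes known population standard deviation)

Standard error: SE = σ/√n = 17/√82 = 1.8773
z-statistic: z = (x̄ - μ₀)/SE = (195.00 - 190)/1.8773 = 2.6634
Critical value: ±1.960
p-value = 0.0077
Decision: reject H₀

Answer: z = 2.6634, reject H₀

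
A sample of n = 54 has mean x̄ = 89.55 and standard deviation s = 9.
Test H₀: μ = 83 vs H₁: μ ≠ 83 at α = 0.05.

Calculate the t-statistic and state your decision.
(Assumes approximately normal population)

Answer: t = 5.3482, reject H₀

Derivation:
df = n - 1 = 53
SE = s/√n = 9/√54 = 1.2247
t = (x̄ - μ₀)/SE = (89.55 - 83)/1.2247 = 5.3482
Critical value: t_{0.025,53} = ±2.006
p-value < 0.0001
Decision: reject H₀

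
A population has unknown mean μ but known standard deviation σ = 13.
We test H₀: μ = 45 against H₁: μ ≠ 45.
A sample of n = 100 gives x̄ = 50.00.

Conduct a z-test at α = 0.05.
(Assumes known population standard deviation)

Answer: z = 3.8462, reject H₀

Derivation:
Standard error: SE = σ/√n = 13/√100 = 1.3000
z-statistic: z = (x̄ - μ₀)/SE = (50.00 - 45)/1.3000 = 3.8462
Critical value: ±1.960
p-value = 0.0001
Decision: reject H₀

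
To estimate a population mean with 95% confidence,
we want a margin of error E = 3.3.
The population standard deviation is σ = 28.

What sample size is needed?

Answer: n = 277

Derivation:
z_0.025 = 1.960
n = (z×σ/E)² = (1.960×28/3.3)²
n = 276.5670
Round up: n = 277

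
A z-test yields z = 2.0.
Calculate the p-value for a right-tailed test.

For z = 2.0:
p = P(Z > 2.0) = 1 - Φ(2.0) = 0.0228

Answer: p-value ≈ 0.0228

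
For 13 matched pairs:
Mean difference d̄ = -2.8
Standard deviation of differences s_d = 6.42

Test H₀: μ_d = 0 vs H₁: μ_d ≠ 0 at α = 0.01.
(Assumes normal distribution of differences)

Answer: t = -1.5725, fail to reject H₀

Derivation:
df = n - 1 = 12
SE = s_d/√n = 6.42/√13 = 1.7806
t = d̄/SE = -2.8/1.7806 = -1.5725
Critical value: t_{0.005,12} = ±3.055
p-value ≈ 0.1418
Decision: fail to reject H₀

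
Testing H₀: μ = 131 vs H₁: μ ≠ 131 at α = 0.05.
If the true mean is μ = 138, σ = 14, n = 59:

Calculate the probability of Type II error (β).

Answer: β ≈ 0.0300

Derivation:
SE = σ/√n = 14/√59 = 1.8226
Critical values: μ₀ ± z_0.025×SE = 131 ± 1.960×1.8226
Acceptance region: (127.4277, 134.5723)
Under H₁ (μ = 138): z_high = (134.5723 - 138)/1.8226 = -1.8807, z_low = (127.4277 - 138)/1.8226 = -5.8007
β = P(not reject | H₁) = Φ(-1.8807) - Φ(-5.8007) ≈ 0.0300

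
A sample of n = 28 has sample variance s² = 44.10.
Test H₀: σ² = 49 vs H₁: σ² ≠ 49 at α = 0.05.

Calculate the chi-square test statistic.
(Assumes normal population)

df = n - 1 = 27
χ² = (n-1)s²/σ₀² = 27×44.10/49 = 24.3000
Critical values: χ²_{0.975,27} = 14.573, χ²_{0.025,27} = 43.195
Rejection region: χ² < 14.573 or χ² > 43.195
Decision: fail to reject H₀

Answer: χ² = 24.3000, fail to reject H₀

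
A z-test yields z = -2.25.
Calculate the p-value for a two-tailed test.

Answer: p-value ≈ 0.0244

Derivation:
For z = -2.25:
p = 2×P(Z > |-2.25|) = 2×(1 - Φ(2.25)) = 0.0244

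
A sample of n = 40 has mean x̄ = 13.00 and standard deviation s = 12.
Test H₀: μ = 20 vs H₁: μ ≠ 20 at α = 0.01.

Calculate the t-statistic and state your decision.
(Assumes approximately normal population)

df = n - 1 = 39
SE = s/√n = 12/√40 = 1.8974
t = (x̄ - μ₀)/SE = (13.00 - 20)/1.8974 = -3.6893
Critical value: t_{0.005,39} = ±2.708
p-value ≈ 0.0007
Decision: reject H₀

Answer: t = -3.6893, reject H₀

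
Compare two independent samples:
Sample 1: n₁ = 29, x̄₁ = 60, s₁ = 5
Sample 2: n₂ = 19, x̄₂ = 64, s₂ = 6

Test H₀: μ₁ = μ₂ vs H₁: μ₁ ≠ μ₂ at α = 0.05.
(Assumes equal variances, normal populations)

Answer: t = -2.5036, reject H₀

Derivation:
Pooled variance: s²_p = [28×5² + 18×6²]/(46) = 29.3043
s_p = 5.4133
SE = s_p×√(1/n₁ + 1/n₂) = 5.4133×√(1/29 + 1/19) = 1.5977
t = (x̄₁ - x̄₂)/SE = (60 - 64)/1.5977 = -2.5036
df = 46, t-critical = ±2.013
Decision: reject H₀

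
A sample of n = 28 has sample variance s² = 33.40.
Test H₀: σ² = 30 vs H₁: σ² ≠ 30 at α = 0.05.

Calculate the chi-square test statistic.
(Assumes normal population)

Answer: χ² = 30.0600, fail to reject H₀

Derivation:
df = n - 1 = 27
χ² = (n-1)s²/σ₀² = 27×33.40/30 = 30.0600
Critical values: χ²_{0.975,27} = 14.573, χ²_{0.025,27} = 43.195
Rejection region: χ² < 14.573 or χ² > 43.195
Decision: fail to reject H₀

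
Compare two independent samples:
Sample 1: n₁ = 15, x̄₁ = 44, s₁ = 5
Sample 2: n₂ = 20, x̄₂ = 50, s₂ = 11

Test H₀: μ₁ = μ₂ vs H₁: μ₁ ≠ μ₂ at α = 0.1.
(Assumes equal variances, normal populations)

Pooled variance: s²_p = [14×5² + 19×11²]/(33) = 80.2727
s_p = 8.9595
SE = s_p×√(1/n₁ + 1/n₂) = 8.9595×√(1/15 + 1/20) = 3.0603
t = (x̄₁ - x̄₂)/SE = (44 - 50)/3.0603 = -1.9606
df = 33, t-critical = ±1.692
Decision: reject H₀

Answer: t = -1.9606, reject H₀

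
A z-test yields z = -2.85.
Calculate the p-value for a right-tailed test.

For z = -2.85:
p = P(Z > -2.85) = 1 - Φ(-2.85) = 0.9978

Answer: p-value ≈ 0.9978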